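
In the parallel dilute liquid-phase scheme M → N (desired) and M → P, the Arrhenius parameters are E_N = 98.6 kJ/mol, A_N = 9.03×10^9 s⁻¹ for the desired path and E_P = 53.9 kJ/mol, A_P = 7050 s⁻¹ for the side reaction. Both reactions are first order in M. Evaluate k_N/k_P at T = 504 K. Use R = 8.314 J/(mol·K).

29.8

Since both paths have the same order in M, the concentration cancels and S_{N/P} = k_N/k_P = (A_N/A_P)·exp[(E_P−E_N)/(RT)].
(E_P−E_N)/(RT) = (53.9−98.6)×10³/(8.314×504) = -44700/4190 = -10.67.
k_N/k_P = (9.03×10^9/7050)·exp(-10.67) = 1.281×10^6 × 2.329×10^-5 = 29.8.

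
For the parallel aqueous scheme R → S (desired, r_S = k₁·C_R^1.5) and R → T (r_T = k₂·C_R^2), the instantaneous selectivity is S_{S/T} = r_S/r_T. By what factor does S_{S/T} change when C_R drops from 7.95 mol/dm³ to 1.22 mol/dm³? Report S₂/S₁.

2.55

S_{S/T} = (k₁/k₂)·C_R^-0.5, so S₂/S₁ = (C_{R,2}/C_{R,1})^-0.5.
= (1.22/7.95)^(-0.5) = (0.1535)^(-0.5) = 2.55.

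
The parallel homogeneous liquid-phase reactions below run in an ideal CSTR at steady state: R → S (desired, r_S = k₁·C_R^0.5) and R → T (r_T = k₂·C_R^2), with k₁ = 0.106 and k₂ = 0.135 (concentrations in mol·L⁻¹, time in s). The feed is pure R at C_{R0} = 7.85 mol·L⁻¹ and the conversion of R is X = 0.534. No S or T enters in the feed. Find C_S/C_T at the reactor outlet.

Exit C_R = C_{R0}(1−X) = 7.85×0.466 = 3.658 mol·L⁻¹.
Rates in a CSTR are evaluated at the outlet concentration: r_S = 0.106×3.658^0.5 = 0.2027, r_T = 0.135×3.658^2 = 1.807.
Overall selectivity = C_S/C_T = r_Sτ/(r_Tτ) = r_S/r_T = 0.112.

0.112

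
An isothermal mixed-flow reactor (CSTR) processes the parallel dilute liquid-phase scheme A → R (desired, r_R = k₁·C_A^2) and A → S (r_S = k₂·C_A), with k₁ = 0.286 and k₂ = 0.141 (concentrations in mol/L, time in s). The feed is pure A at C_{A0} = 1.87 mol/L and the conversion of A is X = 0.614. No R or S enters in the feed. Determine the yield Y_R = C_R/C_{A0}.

0.365

Exit C_A = C_{A0}(1−X) = 1.87×0.386 = 0.7218 mol/L.
A CSTR operates uniformly at the exit composition, giving r_R = 0.1490 and r_S = 0.1018 (each k·C_A^n at C_A = 0.7218).
Fraction of consumed A going to R: r_R/(r_R+r_S) = 0.5942.
C_R = 0.5942·C_{A0}·X = 0.5942×1.87×0.614 = 0.682 mol/L; Y_R = C_R/C_{A0} = 0.365.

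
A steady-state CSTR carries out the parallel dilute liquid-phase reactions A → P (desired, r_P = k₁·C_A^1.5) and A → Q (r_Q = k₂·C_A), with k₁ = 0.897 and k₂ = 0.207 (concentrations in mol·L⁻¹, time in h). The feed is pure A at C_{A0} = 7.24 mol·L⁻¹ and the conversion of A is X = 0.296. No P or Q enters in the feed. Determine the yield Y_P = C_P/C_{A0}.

0.269

Exit C_A = C_{A0}(1−X) = 7.24×0.704 = 5.097 mol·L⁻¹.
Rates in a CSTR are evaluated at the outlet concentration: r_P = 0.897×5.097^1.5 = 10.32, r_Q = 0.207×5.097 = 1.055.
Fraction of consumed A going to P: r_P/(r_P+r_Q) = 0.9073.
C_P = 0.9073·C_{A0}·X = 0.9073×7.24×0.296 = 1.94 mol·L⁻¹; Y_P = C_P/C_{A0} = 0.269.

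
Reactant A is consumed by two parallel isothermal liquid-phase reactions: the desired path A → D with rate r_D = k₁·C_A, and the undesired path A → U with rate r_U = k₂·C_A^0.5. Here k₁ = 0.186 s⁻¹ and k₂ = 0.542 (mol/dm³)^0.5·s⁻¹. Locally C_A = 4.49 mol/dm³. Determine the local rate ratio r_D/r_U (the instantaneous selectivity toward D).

0.727

S_{D/U} = r_D/r_U = (k₁·C_A)/(k₂·C_A^0.5) = (k₁/k₂)·C_A^0.5.
= (0.186×4.490) / (0.542×4.490^0.5) = 0.8351/1.148 = 0.727.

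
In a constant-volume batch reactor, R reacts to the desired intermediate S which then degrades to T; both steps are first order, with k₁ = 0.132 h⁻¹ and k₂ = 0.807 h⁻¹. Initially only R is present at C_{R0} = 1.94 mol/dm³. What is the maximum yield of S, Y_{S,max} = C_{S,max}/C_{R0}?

0.115

Evaluating C_S at t_opt = ln(k₂/k₁)/(k₂−k₁) gives C_{S,max}/C_{R0} = (k₁/k₂)^[k₂/(k₂−k₁)].
= (0.132/0.807)^(0.807/(0.807−0.132)) = (0.1636)^(1.196) = 0.1148.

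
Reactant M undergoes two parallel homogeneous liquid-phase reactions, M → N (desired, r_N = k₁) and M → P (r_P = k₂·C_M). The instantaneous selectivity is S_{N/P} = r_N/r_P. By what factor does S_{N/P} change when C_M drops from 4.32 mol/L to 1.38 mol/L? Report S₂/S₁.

3.13

S_{N/P} = (k₁/k₂)·C_M⁻¹, so S₂/S₁ = (C_{M,2}/C_{M,1})⁻¹.
= 4.32/1.38 = 3.13.
Selectivity toward N rises as C_M falls — low-concentration operation is favoured.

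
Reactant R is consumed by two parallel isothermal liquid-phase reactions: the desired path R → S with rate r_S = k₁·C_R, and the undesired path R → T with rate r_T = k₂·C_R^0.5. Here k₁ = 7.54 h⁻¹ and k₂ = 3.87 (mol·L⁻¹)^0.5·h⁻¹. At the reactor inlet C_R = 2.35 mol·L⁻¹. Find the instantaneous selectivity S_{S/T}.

S_{S/T} = r_S/r_T = (k₁·C_R)/(k₂·C_R^0.5) = (k₁/k₂)·C_R^0.5.
= (7.54×2.350) / (3.87×2.350^0.5) = 17.72/5.933 = 2.99.

2.99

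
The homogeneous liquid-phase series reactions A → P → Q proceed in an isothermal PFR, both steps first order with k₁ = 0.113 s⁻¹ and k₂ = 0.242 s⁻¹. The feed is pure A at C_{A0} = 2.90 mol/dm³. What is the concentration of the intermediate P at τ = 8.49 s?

Solving the coupled first-order balances gives C_P(τ) = [k₁/(k₂−k₁)]·C_{A0}·(e^(−k₁τ) − e^(−k₂τ)).
e^(−k₁τ) = e^(−0.113×8.49) = e^(−0.9594) = 0.3831; e^(−k₂τ) = e^(−2.055) = 0.1281.
C_P = 0.113×2.90/(0.242−0.113) × (0.3831−0.1281) = 2.540×0.2550 = 0.6477 mol/dm³.

0.648 mol/dm³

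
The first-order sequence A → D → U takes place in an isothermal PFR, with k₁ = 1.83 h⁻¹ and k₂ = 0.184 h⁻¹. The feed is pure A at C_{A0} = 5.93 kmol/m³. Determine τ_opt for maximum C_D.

1.40 h

Setting dC_D/dτ = 0 gives τ_opt = ln(k₂/k₁)/(k₂−k₁).
= ln(0.184/1.83)/(0.184−1.83) = ln(0.1005)/-1.646 = -2.297/-1.646 = 1.40 h.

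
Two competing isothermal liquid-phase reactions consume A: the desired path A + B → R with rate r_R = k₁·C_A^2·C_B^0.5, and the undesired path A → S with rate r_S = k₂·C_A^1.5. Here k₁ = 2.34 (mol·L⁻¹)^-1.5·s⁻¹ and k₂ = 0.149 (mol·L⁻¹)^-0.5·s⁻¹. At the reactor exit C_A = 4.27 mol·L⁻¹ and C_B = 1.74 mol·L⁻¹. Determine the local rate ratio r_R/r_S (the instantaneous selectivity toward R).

S_{R/S} = r_R/r_S = (k₁·C_A^2·C_B^0.5)/(k₂·C_A^1.5) = (k₁/k₂)·C_A^0.5·C_B^0.5.
= (2.34×4.270^2×1.740^0.5) / (0.149×4.270^1.5) = 56.28/1.315 = 42.8.
Since the desired path is higher order in A, keeping C_A high (PFR or concentrated feed) favours R.

42.8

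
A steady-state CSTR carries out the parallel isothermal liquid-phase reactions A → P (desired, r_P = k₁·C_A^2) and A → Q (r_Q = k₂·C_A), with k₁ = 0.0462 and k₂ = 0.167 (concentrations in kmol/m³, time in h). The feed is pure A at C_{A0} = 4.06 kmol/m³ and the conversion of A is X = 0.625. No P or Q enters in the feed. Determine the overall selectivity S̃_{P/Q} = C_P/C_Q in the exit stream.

Exit C_A = C_{A0}(1−X) = 4.06×0.375 = 1.522 kmol/m³.
Rates in a CSTR are evaluated at the outlet concentration: r_P = 0.0462×1.522^2 = 0.1071, r_Q = 0.167×1.522 = 0.2543.
Overall selectivity = C_P/C_Q = r_Pτ/(r_Qτ) = r_P/r_Q = 0.421.

0.421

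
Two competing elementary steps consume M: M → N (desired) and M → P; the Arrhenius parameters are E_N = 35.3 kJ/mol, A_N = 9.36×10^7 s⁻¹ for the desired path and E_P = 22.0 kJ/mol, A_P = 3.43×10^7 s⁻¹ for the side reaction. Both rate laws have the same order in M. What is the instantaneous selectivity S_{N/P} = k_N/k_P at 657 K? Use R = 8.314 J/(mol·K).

Since both paths have the same order in M, the concentration cancels and S_{N/P} = k_N/k_P = (A_N/A_P)·exp[(E_P−E_N)/(RT)].
(E_P−E_N)/(RT) = (22.0−35.3)×10³/(8.314×657) = -13300/5462 = -2.435.
k_N/k_P = (9.36×10^7/3.43×10^7)·exp(-2.435) = 2.729 × 0.08761 = 0.239.
Since E_N > E_P, raising the temperature improves selectivity toward N.

0.239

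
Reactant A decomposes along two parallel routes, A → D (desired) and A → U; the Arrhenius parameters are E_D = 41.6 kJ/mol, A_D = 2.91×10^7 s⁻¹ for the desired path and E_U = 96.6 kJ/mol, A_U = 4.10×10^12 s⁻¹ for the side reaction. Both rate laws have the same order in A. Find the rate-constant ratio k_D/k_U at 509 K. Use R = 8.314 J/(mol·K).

3.13

With equal orders, S_{D/U} = k_D/k_U = (A_D/A_U)·exp[(E_U−E_D)/(RT)].
(E_U−E_D)/(RT) = (96.6−41.6)×10³/(8.314×509) = 55000/4232 = 13.00.
k_D/k_U = (2.91×10^7/4.10×10^12)·exp(13.00) = 7.098×10^-6 × 4.410×10^5 = 3.13.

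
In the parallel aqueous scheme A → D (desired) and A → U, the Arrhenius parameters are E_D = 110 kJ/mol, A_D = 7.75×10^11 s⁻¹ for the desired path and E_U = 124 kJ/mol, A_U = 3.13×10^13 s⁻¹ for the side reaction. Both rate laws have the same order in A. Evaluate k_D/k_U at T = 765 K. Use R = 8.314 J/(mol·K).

0.224

With equal orders, S_{D/U} = k_D/k_U = (A_D/A_U)·exp[(E_U−E_D)/(RT)].
(E_U−E_D)/(RT) = (124−110)×10³/(8.314×765) = 14000/6360 = 2.201.
k_D/k_U = (7.75×10^11/3.13×10^13)·exp(2.201) = 0.02476 × 9.036 = 0.224.
Since E_D < E_U, lowering the temperature improves selectivity toward D.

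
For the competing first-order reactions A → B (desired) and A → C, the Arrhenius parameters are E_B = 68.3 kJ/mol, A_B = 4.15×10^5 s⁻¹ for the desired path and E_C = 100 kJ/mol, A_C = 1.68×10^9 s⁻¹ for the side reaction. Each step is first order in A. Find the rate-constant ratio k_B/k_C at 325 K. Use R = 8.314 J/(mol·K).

Since both paths have the same order in A, the concentration cancels and S_{B/C} = k_B/k_C = (A_B/A_C)·exp[(E_C−E_B)/(RT)].
(E_C−E_B)/(RT) = (100−68.3)×10³/(8.314×325) = 31700/2702 = 11.73.
k_B/k_C = (4.15×10^5/1.68×10^9)·exp(11.73) = 2.470×10^-4 × 1.245×10^5 = 30.7.

30.7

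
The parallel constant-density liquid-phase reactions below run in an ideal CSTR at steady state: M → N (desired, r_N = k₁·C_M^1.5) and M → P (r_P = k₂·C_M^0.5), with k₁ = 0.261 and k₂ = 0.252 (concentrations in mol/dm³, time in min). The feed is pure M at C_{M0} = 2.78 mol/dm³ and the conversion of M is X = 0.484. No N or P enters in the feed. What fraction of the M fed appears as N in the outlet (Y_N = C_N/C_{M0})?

Exit C_M = C_{M0}(1−X) = 2.78×0.516 = 1.434 mol/dm³.
In a CSTR the entire volume is at exit conditions, so r_N = 0.261×1.434^1.5 = 0.4484 and r_P = 0.252×1.434^0.5 = 0.3018.
Fraction of consumed M going to N: r_N/(r_N+r_P) = 0.5977.
C_N = 0.5977·C_{M0}·X = 0.5977×2.78×0.484 = 0.804 mol/dm³; Y_N = C_N/C_{M0} = 0.289.

0.289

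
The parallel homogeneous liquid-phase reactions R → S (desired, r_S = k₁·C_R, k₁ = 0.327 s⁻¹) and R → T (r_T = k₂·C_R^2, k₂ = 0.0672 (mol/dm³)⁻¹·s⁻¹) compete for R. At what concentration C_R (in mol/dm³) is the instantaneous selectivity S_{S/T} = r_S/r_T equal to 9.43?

0.516 mol/dm³

S_{S/T} = (k₁/k₂)·C_R⁻¹ ⇒ C_R = (S·k₂/k₁)^(-1).
= (9.43×0.0672/0.327)^(-1) = (1.938)^(-1) = 0.516 mol/dm³.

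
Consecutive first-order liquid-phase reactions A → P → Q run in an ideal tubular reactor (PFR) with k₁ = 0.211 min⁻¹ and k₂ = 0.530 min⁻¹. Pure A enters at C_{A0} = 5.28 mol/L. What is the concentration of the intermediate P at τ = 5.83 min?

0.862 mol/L

The intermediate concentration in a first-order A→B→C sequence is C_P = k₁C_{A0}(e^(−k₁τ) − e^(−k₂τ))/(k₂−k₁).
e^(−k₁τ) = e^(−0.211×5.83) = e^(−1.230) = 0.2923; e^(−k₂τ) = e^(−3.090) = 0.04551.
C_P = 0.211×5.28/(0.530−0.211) × (0.2923−0.04551) = 3.492×0.2467 = 0.8617 mol/L.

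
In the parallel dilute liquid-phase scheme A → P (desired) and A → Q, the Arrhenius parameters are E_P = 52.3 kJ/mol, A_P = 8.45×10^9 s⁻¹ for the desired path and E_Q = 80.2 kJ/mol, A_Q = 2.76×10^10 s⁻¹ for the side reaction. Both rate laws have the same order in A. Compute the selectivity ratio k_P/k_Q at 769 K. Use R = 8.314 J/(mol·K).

24.1

With equal orders, S_{P/Q} = k_P/k_Q = (A_P/A_Q)·exp[(E_Q−E_P)/(RT)].
(E_Q−E_P)/(RT) = (80.2−52.3)×10³/(8.314×769) = 27900/6393 = 4.364.
k_P/k_Q = (8.45×10^9/2.76×10^10)·exp(4.364) = 0.3062 × 78.56 = 24.1.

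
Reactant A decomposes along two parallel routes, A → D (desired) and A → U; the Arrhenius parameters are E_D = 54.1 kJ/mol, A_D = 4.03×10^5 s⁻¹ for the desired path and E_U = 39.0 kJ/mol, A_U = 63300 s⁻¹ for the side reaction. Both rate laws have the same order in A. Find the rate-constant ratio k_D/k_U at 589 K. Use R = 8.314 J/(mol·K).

With equal orders, S_{D/U} = k_D/k_U = (A_D/A_U)·exp[(E_U−E_D)/(RT)].
(E_U−E_D)/(RT) = (39.0−54.1)×10³/(8.314×589) = -15100/4897 = -3.084.
k_D/k_U = (4.03×10^5/63300)·exp(-3.084) = 6.367 × 0.04580 = 0.292.

0.292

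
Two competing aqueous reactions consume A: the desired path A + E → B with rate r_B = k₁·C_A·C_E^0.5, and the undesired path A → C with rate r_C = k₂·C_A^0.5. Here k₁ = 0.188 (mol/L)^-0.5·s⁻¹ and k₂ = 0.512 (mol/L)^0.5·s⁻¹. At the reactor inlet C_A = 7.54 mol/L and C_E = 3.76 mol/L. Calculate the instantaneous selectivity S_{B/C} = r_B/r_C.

S_{B/C} = r_B/r_C = (k₁·C_A·C_E^0.5)/(k₂·C_A^0.5) = (k₁/k₂)·C_A^0.5·C_E^0.5.
= (0.188×7.540×3.760^0.5) / (0.512×7.540^0.5) = 2.749/1.406 = 1.96.
Since the desired path is higher order in A, keeping C_A high (PFR or concentrated feed) favours B.

1.96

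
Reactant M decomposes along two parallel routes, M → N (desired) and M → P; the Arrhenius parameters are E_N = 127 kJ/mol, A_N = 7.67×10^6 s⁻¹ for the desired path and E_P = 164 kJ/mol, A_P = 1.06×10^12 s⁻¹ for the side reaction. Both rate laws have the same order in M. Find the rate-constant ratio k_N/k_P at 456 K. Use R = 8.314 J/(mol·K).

Since both paths have the same order in M, the concentration cancels and S_{N/P} = k_N/k_P = (A_N/A_P)·exp[(E_P−E_N)/(RT)].
(E_P−E_N)/(RT) = (164−127)×10³/(8.314×456) = 37000/3791 = 9.759.
k_N/k_P = (7.67×10^6/1.06×10^12)·exp(9.759) = 7.236×10^-6 × 17318 = 0.125.

0.125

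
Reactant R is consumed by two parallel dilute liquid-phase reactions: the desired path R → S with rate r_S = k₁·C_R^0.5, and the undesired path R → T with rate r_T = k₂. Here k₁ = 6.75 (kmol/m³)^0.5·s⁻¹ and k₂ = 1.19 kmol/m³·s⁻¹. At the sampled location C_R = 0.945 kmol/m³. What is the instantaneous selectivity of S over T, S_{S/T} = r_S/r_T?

S_{S/T} = r_S/r_T = (k₁·C_R^0.5)/(k₂) = (k₁/k₂)·C_R^0.5.
= (6.75×0.9450^0.5) / (1.19) = 6.562/1.190 = 5.51.
Since the desired path is higher order in R, keeping C_R high (PFR or concentrated feed) favours S.

5.51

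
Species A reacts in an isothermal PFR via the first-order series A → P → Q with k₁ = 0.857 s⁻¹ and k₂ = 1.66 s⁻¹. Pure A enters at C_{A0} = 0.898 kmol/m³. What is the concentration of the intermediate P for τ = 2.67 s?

0.0858 kmol/m³

Solving the coupled first-order balances gives C_P(τ) = [k₁/(k₂−k₁)]·C_{A0}·(e^(−k₁τ) − e^(−k₂τ)).
e^(−k₁τ) = e^(−0.857×2.67) = e^(−2.288) = 0.1014; e^(−k₂τ) = e^(−4.432) = 0.01189.
C_P = 0.857×0.898/(1.66−0.857) × (0.1014−0.01189) = 0.9584×0.08956 = 0.08583 kmol/m³.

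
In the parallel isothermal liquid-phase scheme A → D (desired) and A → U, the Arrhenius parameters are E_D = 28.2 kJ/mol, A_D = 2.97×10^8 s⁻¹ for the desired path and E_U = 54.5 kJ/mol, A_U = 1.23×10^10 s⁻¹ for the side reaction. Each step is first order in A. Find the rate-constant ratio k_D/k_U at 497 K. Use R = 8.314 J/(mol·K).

With equal orders, S_{D/U} = k_D/k_U = (A_D/A_U)·exp[(E_U−E_D)/(RT)].
(E_U−E_D)/(RT) = (54.5−28.2)×10³/(8.314×497) = 26300/4132 = 6.365.
k_D/k_U = (2.97×10^8/1.23×10^10)·exp(6.365) = 0.02415 × 581.1 = 14.0.

14.0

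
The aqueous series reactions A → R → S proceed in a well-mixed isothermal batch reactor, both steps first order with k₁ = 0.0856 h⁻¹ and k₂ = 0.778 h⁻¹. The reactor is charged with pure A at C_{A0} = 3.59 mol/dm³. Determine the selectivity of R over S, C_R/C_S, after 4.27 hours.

0.362

The intermediate concentration in a first-order A→B→C sequence is C_R = k₁C_{A0}(e^(−k₁t) − e^(−k₂t))/(k₂−k₁).
e^(−k₁t) = e^(−0.0856×4.27) = e^(−0.3655) = 0.6938; e^(−k₂t) = e^(−3.322) = 0.03608.
C_R = 0.0856×3.59/(0.778−0.0856) × (0.6938−0.03608) = 0.4438×0.6578 = 0.2919 mol/dm³.
C_A = C_{A0}e^(−k₁t) = 2.491 mol/dm³, so C_S = C_{A0}−C_A−C_R = 0.8072 mol/dm³; C_R/C_S = 0.362.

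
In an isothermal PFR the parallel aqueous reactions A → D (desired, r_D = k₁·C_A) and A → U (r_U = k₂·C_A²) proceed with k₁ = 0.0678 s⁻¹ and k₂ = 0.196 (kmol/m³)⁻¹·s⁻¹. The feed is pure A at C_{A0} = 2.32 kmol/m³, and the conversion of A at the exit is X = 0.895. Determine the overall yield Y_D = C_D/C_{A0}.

C_A = C_{A0}(1−X) = 0.2436 kmol/m³.
Along a PFR/batch, dC_D/dC_A = −r_D/(r_D+r_U) = −k₁/(k₁+k₂·C_A).
Integrating from C_{A0} to C_A: C_D = (0.0678/0.196)·ln[(0.0678+0.196·2.32)/(0.0678+0.196·0.244)] = 0.3459·ln(0.5225/0.1155) = 0.5220 kmol/m³.
Y_D = C_D/C_{A0} = 0.5220/2.32 = 0.225.

0.225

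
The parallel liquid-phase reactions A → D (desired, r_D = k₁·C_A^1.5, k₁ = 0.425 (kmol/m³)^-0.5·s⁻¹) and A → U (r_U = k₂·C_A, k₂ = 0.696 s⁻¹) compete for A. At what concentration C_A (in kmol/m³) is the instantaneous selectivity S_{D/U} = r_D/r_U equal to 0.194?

S_{D/U} = (k₁/k₂)·C_A^0.5 ⇒ C_A = (S·k₂/k₁)^(2).
= (0.194×0.696/0.425)^(2) = (0.3177)^(2) = 0.101 kmol/m³.

0.101 kmol/m³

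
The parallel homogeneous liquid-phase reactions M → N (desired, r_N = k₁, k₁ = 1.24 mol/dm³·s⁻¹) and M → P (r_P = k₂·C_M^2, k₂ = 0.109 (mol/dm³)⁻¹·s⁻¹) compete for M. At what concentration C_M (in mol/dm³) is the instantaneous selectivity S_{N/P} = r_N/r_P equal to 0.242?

6.86 mol/dm³

S_{N/P} = (k₁/k₂)·C_M^-2 ⇒ C_M = (S·k₂/k₁)^(-0.5).
= (0.242×0.109/1.24)^(-0.5) = (0.02127)^(-0.5) = 6.86 mol/dm³.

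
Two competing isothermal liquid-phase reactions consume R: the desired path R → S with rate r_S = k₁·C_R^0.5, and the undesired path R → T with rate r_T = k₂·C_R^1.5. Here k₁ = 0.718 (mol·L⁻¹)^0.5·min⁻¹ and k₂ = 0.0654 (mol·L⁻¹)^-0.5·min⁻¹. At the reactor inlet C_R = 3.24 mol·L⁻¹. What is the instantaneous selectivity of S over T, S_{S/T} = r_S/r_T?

3.39

S_{S/T} = r_S/r_T = (k₁·C_R^0.5)/(k₂·C_R^1.5) = (k₁/k₂)·C_R⁻¹.
= (0.718×3.240^0.5) / (0.0654×3.240^1.5) = 1.292/0.3814 = 3.39.
The undesired path is higher order in R, so low C_R (CSTR or dilute feed) favours S.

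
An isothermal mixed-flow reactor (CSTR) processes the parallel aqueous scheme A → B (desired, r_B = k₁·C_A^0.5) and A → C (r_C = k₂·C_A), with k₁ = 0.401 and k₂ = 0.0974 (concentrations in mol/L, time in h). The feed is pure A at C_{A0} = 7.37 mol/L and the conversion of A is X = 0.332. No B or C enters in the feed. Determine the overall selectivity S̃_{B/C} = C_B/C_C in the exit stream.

Exit C_A = C_{A0}(1−X) = 7.37×0.668 = 4.923 mol/L.
Rates in a CSTR are evaluated at the outlet concentration: r_B = 0.401×4.923^0.5 = 0.8897, r_C = 0.0974×4.923 = 0.4795.
Overall selectivity = C_B/C_C = r_Bτ/(r_Cτ) = r_B/r_C = 1.86.

1.86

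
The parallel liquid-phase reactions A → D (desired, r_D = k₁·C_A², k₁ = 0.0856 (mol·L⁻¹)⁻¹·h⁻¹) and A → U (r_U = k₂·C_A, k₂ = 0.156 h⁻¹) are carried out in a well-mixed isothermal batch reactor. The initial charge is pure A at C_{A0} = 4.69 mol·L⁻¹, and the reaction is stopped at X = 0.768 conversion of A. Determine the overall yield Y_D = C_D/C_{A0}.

C_A = C_{A0}(1−X) = 1.088 mol·L⁻¹.
Along a PFR/batch, dC_U/dC_A = −r_U/(r_D+r_U) = −k₂/(k₂+k₁·C_A).
Integrating from C_{A0} to C_A: C_U = (0.156/0.0856)·ln[(0.156+0.0856·4.69)/(0.156+0.0856·1.09)] = 1.822·ln(0.5575/0.2491) = 1.468 mol·L⁻¹.
Then C_D = (C_{A0}−C_A) − C_U = 3.602 − 1.468 = 2.134 mol·L⁻¹.
Y_D = C_D/C_{A0} = 2.134/4.69 = 0.455.

0.455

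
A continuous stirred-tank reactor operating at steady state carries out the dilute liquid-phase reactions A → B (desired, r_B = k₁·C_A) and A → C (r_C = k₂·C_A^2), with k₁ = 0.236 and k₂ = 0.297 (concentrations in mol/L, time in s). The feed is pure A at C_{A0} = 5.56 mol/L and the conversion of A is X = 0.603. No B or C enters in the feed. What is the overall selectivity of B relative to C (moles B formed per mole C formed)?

0.360

Exit C_A = C_{A0}(1−X) = 5.56×0.397 = 2.207 mol/L.
In a CSTR the entire volume is at exit conditions, so r_B = 0.236×2.207 = 0.5209 and r_C = 0.297×2.207^2 = 1.447.
Overall selectivity = C_B/C_C = r_Bτ/(r_Cτ) = r_B/r_C = 0.360.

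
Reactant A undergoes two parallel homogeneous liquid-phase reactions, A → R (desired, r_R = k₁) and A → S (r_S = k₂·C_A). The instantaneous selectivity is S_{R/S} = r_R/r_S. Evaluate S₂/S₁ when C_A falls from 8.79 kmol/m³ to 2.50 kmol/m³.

S_{R/S} = (k₁/k₂)·C_A⁻¹, so S₂/S₁ = (C_{A,2}/C_{A,1})⁻¹.
= 8.79/2.50 = 3.52.
Selectivity toward R rises as C_A falls — low-concentration operation is favoured.

3.52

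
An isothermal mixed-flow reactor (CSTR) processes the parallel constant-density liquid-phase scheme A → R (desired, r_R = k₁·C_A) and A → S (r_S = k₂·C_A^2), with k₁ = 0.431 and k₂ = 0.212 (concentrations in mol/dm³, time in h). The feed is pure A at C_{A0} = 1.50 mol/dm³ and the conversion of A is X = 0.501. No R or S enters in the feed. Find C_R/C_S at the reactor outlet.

Exit C_A = C_{A0}(1−X) = 1.50×0.499 = 0.7485 mol/dm³.
Rates in a CSTR are evaluated at the outlet concentration: r_R = 0.431×0.7485 = 0.3226, r_S = 0.212×0.7485^2 = 0.1188.
Overall selectivity = C_R/C_S = r_Rτ/(r_Sτ) = r_R/r_S = 2.72.

2.72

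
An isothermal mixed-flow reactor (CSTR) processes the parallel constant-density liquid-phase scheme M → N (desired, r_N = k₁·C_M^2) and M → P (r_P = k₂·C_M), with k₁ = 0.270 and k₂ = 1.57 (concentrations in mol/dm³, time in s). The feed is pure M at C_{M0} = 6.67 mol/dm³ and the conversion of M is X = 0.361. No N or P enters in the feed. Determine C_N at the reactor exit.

1.02 mol/dm³

Exit C_M = C_{M0}(1−X) = 6.67×0.639 = 4.262 mol/dm³.
A CSTR operates uniformly at the exit composition, giving r_N = 4.905 and r_P = 6.692 (each k·C_M^n at C_M = 4.262).
Fraction of consumed M going to N: r_N/(r_N+r_P) = 0.4230.
C_N = 0.4230·C_{M0}·X = 0.4230×6.67×0.361 = 1.02 mol/dm³.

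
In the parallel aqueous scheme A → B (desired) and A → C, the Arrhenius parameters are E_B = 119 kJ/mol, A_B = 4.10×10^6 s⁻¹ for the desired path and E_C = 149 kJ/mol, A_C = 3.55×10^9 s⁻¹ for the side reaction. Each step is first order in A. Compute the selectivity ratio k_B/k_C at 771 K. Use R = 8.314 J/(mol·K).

0.124

With equal orders, S_{B/C} = k_B/k_C = (A_B/A_C)·exp[(E_C−E_B)/(RT)].
(E_C−E_B)/(RT) = (149−119)×10³/(8.314×771) = 30000/6410 = 4.680.
k_B/k_C = (4.10×10^6/3.55×10^9)·exp(4.680) = 0.001155 × 107.8 = 0.124.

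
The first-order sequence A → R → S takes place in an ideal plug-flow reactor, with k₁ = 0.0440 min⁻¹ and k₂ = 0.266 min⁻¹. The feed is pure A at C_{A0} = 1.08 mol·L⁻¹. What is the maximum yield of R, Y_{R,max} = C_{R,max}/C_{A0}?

0.116

For a first-order series the maximum intermediate yield is C_{R,max}/C_{A0} = (k₁/k₂)^[k₂/(k₂−k₁)].
= (0.0440/0.266)^(0.266/(0.266−0.0440)) = (0.1654)^(1.198) = 0.1158.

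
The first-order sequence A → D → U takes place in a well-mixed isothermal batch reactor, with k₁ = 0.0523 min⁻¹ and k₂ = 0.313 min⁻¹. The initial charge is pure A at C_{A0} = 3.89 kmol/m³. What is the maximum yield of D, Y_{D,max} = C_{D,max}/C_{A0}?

0.117

At the optimum, C_{D,max}/C_{A0} = (k₁/k₂)^[k₂/(k₂−k₁)].
= (0.0523/0.313)^(0.313/(0.313−0.0523)) = (0.1671)^(1.201) = 0.1167.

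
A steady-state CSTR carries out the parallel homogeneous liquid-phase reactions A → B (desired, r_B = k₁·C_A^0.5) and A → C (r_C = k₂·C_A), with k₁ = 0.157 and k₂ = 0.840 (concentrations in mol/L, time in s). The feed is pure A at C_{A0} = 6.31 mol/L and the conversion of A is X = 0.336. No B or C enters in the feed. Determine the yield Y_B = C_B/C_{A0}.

0.0281

Exit C_A = C_{A0}(1−X) = 6.31×0.664 = 4.190 mol/L.
Rates in a CSTR are evaluated at the outlet concentration: r_B = 0.157×4.190^0.5 = 0.3214, r_C = 0.840×4.190 = 3.519.
Fraction of consumed A going to B: r_B/(r_B+r_C) = 0.08367.
C_B = 0.08367·C_{A0}·X = 0.08367×6.31×0.336 = 0.177 mol/L; Y_B = C_B/C_{A0} = 0.0281.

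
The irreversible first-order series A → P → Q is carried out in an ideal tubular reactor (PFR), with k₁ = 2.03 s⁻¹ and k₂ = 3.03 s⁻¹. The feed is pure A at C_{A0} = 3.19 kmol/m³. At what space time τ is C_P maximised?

0.401 s

For first-order series the maximum of C_P occurs at τ_opt = ln(k₂/k₁)/(k₂−k₁).
= ln(3.03/2.03)/(3.03−2.03) = ln(1.493)/1.000 = 0.4005/1.000 = 0.401 s.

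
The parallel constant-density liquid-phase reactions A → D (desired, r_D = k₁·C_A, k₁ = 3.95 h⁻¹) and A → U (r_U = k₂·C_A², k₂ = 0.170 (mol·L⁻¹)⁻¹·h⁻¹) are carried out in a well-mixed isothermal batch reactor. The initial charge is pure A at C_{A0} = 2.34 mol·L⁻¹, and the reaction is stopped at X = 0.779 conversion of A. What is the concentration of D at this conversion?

1.72 mol·L⁻¹

C_A = C_{A0}(1−X) = 0.5171 mol·L⁻¹.
Along a PFR/batch, dC_D/dC_A = −r_D/(r_D+r_U) = −k₁/(k₁+k₂·C_A).
Integrating from C_{A0} to C_A: C_D = (3.95/0.170)·ln[(3.95+0.170·2.34)/(3.95+0.170·0.517)] = 23.24·ln(4.348/4.038) = 1.718 mol·L⁻¹.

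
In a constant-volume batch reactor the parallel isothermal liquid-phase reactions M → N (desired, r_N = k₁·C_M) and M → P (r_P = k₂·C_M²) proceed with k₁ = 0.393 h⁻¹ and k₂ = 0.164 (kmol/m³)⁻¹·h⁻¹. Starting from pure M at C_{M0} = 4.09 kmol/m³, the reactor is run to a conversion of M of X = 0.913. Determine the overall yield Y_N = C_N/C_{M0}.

C_M = C_{M0}(1−X) = 0.3558 kmol/m³.
Along a PFR/batch, dC_N/dC_M = −r_N/(r_N+r_P) = −k₁/(k₁+k₂·C_M).
Integrating from C_{M0} to C_M: C_N = (0.393/0.164)·ln[(0.393+0.164·4.09)/(0.393+0.164·0.356)] = 2.396·ln(1.064/0.4514) = 2.054 kmol/m³.
Y_N = C_N/C_{M0} = 2.054/4.09 = 0.502.

0.502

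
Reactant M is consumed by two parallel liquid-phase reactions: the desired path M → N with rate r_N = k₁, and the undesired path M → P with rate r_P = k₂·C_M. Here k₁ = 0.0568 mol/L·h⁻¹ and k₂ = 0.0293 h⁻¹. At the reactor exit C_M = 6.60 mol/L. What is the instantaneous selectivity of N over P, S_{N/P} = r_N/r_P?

0.294

S_{N/P} = r_N/r_P = (k₁)/(k₂·C_M) = (k₁/k₂)·C_M⁻¹.
= (0.0568) / (0.0293×6.600) = 0.05680/0.1934 = 0.294.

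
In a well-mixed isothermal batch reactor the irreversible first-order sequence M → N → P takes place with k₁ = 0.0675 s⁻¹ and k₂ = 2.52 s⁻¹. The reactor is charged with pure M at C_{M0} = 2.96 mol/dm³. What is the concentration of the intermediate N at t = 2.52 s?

For first-order series with pure M initially, C_N(t) = k₁C_{M0}/(k₂−k₁)·(e^(−k₁t) − e^(−k₂t)).
e^(−k₁t) = e^(−0.0675×2.52) = e^(−0.1701) = 0.8436; e^(−k₂t) = e^(−6.350) = 0.001746.
C_N = 0.0675×2.96/(2.52−0.0675) × (0.8436−0.001746) = 0.08147×0.8418 = 0.06858 mol/dm³.

0.0686 mol/dm³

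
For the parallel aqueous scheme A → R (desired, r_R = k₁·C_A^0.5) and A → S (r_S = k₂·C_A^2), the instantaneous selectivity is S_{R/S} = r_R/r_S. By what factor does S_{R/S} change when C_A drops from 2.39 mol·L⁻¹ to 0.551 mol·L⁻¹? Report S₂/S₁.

9.03

S_{R/S} = (k₁/k₂)·C_A^-1.5, so S₂/S₁ = (C_{A,2}/C_{A,1})^-1.5.
= (0.551/2.39)^(-1.5) = (0.2305)^(-1.5) = 9.03.
Selectivity toward R rises as C_A falls — low-concentration operation is favoured.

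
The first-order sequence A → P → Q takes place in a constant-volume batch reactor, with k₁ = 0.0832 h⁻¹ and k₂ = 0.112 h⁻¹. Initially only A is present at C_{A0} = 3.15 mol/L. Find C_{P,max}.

At the optimum, C_{P,max}/C_{A0} = (k₁/k₂)^[k₂/(k₂−k₁)].
= (0.0832/0.112)^(0.112/(0.112−0.0832)) = (0.7429)^(3.889) = 0.3147.
C_{P,max} = 0.3147×3.15 = 0.991 mol/L.

0.991 mol/L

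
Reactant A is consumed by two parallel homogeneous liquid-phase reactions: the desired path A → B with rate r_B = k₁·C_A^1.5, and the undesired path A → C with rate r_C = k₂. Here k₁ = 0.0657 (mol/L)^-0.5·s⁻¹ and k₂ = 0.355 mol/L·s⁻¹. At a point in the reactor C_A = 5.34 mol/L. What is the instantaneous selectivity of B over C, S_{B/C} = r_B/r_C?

2.28

S_{B/C} = r_B/r_C = (k₁·C_A^1.5)/(k₂) = (k₁/k₂)·C_A^1.5.
= (0.0657×5.340^1.5) / (0.355) = 0.8107/0.3550 = 2.28.
Since the desired path is higher order in A, keeping C_A high (PFR or concentrated feed) favours B.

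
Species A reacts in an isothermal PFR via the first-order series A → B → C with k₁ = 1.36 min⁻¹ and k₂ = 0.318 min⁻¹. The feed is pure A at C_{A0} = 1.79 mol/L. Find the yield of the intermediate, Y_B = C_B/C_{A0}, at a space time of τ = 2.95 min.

For first-order series with pure A initially, C_B(τ) = k₁C_{A0}/(k₂−k₁)·(e^(−k₁τ) − e^(−k₂τ)).
e^(−k₁τ) = e^(−1.36×2.95) = e^(−4.012) = 0.01810; e^(−k₂τ) = e^(−0.9381) = 0.3914.
C_B = 1.36×1.79/(0.318−1.36) × (0.01810−0.3914) = (-2.336)×(-0.3733) = 0.8721 mol/L.
Y_B = C_B/C_{A0} = 0.8721/1.79 = 0.487.

0.487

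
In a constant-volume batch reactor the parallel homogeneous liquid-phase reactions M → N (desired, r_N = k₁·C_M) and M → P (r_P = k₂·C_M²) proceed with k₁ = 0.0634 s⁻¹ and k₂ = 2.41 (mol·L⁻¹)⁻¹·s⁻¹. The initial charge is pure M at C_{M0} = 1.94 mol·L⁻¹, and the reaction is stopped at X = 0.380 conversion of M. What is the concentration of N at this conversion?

0.0124 mol·L⁻¹

C_M = C_{M0}(1−X) = 1.203 mol·L⁻¹.
Along a PFR/batch, dC_N/dC_M = −r_N/(r_N+r_P) = −k₁/(k₁+k₂·C_M).
Integrating from C_{M0} to C_M: C_N = (0.0634/2.41)·ln[(0.0634+2.41·1.94)/(0.0634+2.41·1.20)] = 0.02631·ln(4.739/2.962) = 0.01236 mol·L⁻¹.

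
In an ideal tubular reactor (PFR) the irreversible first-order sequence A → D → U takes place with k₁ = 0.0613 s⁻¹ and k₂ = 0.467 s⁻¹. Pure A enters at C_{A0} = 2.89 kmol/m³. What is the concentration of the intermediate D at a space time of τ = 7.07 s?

The intermediate concentration in a first-order A→B→C sequence is C_D = k₁C_{A0}(e^(−k₁τ) − e^(−k₂τ))/(k₂−k₁).
e^(−k₁τ) = e^(−0.0613×7.07) = e^(−0.4334) = 0.6483; e^(−k₂τ) = e^(−3.302) = 0.03682.
C_D = 0.0613×2.89/(0.467−0.0613) × (0.6483−0.03682) = 0.4367×0.6115 = 0.2670 kmol/m³.

0.267 kmol/m³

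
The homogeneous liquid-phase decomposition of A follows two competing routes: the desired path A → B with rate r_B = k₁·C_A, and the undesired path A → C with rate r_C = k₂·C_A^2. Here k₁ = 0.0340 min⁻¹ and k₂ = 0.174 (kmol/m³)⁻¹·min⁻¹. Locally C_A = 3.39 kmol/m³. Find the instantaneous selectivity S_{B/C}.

S_{B/C} = r_B/r_C = (k₁·C_A)/(k₂·C_A^2) = (k₁/k₂)·C_A⁻¹.
= (0.0340×3.390) / (0.174×3.390^2) = 0.1153/2.000 = 0.0576.

0.0576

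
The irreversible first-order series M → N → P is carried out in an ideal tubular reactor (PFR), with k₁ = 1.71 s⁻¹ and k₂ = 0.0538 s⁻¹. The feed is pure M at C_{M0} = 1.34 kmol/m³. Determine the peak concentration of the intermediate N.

1.20 kmol/m³

For a first-order series the maximum intermediate yield is C_{N,max}/C_{M0} = (k₁/k₂)^[k₂/(k₂−k₁)].
= (1.71/0.0538)^(0.0538/(0.0538−1.71)) = (31.78)^(-0.03248) = 0.8937.
C_{N,max} = 0.8937×1.34 = 1.20 kmol/m³.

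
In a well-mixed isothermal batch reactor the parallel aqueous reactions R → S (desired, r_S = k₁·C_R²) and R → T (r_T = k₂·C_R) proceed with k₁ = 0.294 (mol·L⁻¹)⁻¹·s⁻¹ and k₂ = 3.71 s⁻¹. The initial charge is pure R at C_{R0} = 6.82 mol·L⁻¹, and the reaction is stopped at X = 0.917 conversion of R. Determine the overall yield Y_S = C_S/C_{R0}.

0.199

C_R = C_{R0}(1−X) = 0.5661 mol·L⁻¹.
Along a PFR/batch, dC_T/dC_R = −r_T/(r_S+r_T) = −k₂/(k₂+k₁·C_R).
Integrating from C_{R0} to C_R: C_T = (3.71/0.294)·ln[(3.71+0.294·6.82)/(3.71+0.294·0.566)] = 12.62·ln(5.715/3.876) = 4.899 mol·L⁻¹.
Then C_S = (C_{R0}−C_R) − C_T = 6.254 − 4.899 = 1.355 mol·L⁻¹.
Y_S = C_S/C_{R0} = 1.355/6.82 = 0.199.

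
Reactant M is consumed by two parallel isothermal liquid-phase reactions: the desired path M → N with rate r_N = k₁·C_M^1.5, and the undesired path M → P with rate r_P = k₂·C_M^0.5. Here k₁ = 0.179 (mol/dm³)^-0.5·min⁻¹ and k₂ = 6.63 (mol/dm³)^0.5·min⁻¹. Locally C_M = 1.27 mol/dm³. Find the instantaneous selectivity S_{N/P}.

S_{N/P} = r_N/r_P = (k₁·C_M^1.5)/(k₂·C_M^0.5) = (k₁/k₂)·C_M.
= (0.179×1.270^1.5) / (6.63×1.270^0.5) = 0.2562/7.472 = 0.0343.

0.0343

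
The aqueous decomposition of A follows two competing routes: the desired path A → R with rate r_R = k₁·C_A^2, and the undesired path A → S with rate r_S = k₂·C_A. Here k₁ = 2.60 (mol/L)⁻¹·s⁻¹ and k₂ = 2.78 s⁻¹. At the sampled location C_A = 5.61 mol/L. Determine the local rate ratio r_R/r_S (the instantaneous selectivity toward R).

S_{R/S} = r_R/r_S = (k₁·C_A^2)/(k₂·C_A) = (k₁/k₂)·C_A.
= (2.60×5.610^2) / (2.78×5.610) = 81.83/15.60 = 5.25.
Since the desired path is higher order in A, keeping C_A high (PFR or concentrated feed) favours R.

5.25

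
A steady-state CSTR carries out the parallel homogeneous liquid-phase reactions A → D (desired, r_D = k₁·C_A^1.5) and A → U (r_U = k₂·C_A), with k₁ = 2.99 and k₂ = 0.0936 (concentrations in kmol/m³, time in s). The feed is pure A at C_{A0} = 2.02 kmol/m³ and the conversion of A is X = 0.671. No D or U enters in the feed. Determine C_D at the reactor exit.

Exit C_A = C_{A0}(1−X) = 2.02×0.329 = 0.6646 kmol/m³.
In a CSTR the entire volume is at exit conditions, so r_D = 2.99×0.6646^1.5 = 1.620 and r_U = 0.0936×0.6646 = 0.06220.
Fraction of consumed A going to D: r_D/(r_D+r_U) = 0.9630.
C_D = 0.9630·C_{A0}·X = 0.9630×2.02×0.671 = 1.31 kmol/m³.

1.31 kmol/m³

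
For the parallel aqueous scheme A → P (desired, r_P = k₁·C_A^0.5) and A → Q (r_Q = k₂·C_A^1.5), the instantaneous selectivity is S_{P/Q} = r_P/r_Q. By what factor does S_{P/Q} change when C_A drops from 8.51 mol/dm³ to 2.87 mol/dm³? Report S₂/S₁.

2.97

S_{P/Q} = (k₁/k₂)·C_A⁻¹, so S₂/S₁ = (C_{A,2}/C_{A,1})⁻¹.
= 8.51/2.87 = 2.97.
Selectivity toward P rises as C_A falls — low-concentration operation is favoured.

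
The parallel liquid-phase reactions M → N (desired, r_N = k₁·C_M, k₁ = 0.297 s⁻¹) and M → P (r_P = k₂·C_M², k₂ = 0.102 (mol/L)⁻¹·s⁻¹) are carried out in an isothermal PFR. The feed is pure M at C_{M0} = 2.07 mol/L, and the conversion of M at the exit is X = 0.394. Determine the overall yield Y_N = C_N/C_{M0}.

0.251

C_M = C_{M0}(1−X) = 1.254 mol/L.
Along a PFR/batch, dC_N/dC_M = −r_N/(r_N+r_P) = −k₁/(k₁+k₂·C_M).
Integrating from C_{M0} to C_M: C_N = (0.297/0.102)·ln[(0.297+0.102·2.07)/(0.297+0.102·1.25)] = 2.912·ln(0.5081/0.4250) = 0.5206 mol/L.
Y_N = C_N/C_{M0} = 0.5206/2.07 = 0.251.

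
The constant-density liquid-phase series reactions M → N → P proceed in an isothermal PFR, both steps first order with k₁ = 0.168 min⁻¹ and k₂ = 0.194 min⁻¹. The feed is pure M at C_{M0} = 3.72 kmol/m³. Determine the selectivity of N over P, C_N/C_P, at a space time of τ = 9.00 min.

0.616

Solving the coupled first-order balances gives C_N(τ) = [k₁/(k₂−k₁)]·C_{M0}·(e^(−k₁τ) − e^(−k₂τ)).
e^(−k₁τ) = e^(−0.168×9.00) = e^(−1.512) = 0.2205; e^(−k₂τ) = e^(−1.746) = 0.1745.
C_N = 0.168×3.72/(0.194−0.168) × (0.2205−0.1745) = 24.04×0.04600 = 1.106 kmol/m³.
C_M = C_{M0}e^(−k₁τ) = 0.8201 kmol/m³, so C_P = C_{M0}−C_M−C_N = 1.794 kmol/m³; C_N/C_P = 0.616.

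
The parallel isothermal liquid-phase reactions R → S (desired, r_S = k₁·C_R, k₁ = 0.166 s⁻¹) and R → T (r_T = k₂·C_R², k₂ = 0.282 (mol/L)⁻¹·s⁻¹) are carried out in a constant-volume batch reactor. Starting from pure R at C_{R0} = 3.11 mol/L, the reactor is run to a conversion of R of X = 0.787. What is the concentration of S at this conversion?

C_R = C_{R0}(1−X) = 0.6624 mol/L.
Along a PFR/batch, dC_S/dC_R = −r_S/(r_S+r_T) = −k₁/(k₁+k₂·C_R).
Integrating from C_{R0} to C_R: C_S = (0.166/0.282)·ln[(0.166+0.282·3.11)/(0.166+0.282·0.662)] = 0.5887·ln(1.043/0.3528) = 0.6381 mol/L.

0.638 mol/L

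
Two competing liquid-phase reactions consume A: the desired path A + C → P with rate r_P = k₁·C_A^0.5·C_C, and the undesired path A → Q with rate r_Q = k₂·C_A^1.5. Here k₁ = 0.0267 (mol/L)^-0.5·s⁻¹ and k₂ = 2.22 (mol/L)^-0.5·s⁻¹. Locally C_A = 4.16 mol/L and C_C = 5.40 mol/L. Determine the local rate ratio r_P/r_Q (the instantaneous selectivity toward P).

0.0156

S_{P/Q} = r_P/r_Q = (k₁·C_A^0.5·C_C)/(k₂·C_A^1.5) = (k₁/k₂)·C_A⁻¹·C_C.
= (0.0267×4.160^0.5×5.400) / (2.22×4.160^1.5) = 0.2941/18.84 = 0.0156.
The undesired path is higher order in A, so low C_A (CSTR or dilute feed) favours P.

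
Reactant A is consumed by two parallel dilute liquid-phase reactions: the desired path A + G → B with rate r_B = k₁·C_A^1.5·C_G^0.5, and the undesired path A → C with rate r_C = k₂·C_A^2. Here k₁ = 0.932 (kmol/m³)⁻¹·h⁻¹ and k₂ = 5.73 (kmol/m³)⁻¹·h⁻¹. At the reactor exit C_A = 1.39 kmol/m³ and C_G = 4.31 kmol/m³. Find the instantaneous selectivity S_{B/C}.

0.286

S_{B/C} = r_B/r_C = (k₁·C_A^1.5·C_G^0.5)/(k₂·C_A^2) = (k₁/k₂)·C_A^-0.5·C_G^0.5.
= (0.932×1.390^1.5×4.310^0.5) / (5.73×1.390^2) = 3.171/11.07 = 0.286.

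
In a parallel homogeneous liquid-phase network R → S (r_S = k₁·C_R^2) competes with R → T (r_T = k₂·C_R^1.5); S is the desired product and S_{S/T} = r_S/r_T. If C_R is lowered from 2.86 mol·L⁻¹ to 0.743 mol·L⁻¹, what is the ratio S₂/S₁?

S_{S/T} = (k₁/k₂)·C_R^0.5, so S₂/S₁ = (C_{R,2}/C_{R,1})^0.5.
= (0.743/2.86)^0.5 = (0.2598)^0.5 = 0.510.
Selectivity toward S falls as C_R falls — high-concentration operation is favoured.

0.510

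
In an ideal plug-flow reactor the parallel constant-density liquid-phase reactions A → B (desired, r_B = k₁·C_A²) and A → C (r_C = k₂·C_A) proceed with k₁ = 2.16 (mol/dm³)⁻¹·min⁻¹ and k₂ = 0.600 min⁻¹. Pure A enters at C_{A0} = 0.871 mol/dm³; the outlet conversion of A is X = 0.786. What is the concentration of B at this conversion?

0.433 mol/dm³

C_A = C_{A0}(1−X) = 0.1864 mol/dm³.
Along a PFR/batch, dC_C/dC_A = −r_C/(r_B+r_C) = −k₂/(k₂+k₁·C_A).
Integrating from C_{A0} to C_A: C_C = (0.600/2.16)·ln[(0.600+2.16·0.871)/(0.600+2.16·0.186)] = 0.2778·ln(2.481/1.003) = 0.2517 mol/dm³.
Then C_B = (C_{A0}−C_A) − C_C = 0.6846 − 0.2517 = 0.4329 mol/dm³.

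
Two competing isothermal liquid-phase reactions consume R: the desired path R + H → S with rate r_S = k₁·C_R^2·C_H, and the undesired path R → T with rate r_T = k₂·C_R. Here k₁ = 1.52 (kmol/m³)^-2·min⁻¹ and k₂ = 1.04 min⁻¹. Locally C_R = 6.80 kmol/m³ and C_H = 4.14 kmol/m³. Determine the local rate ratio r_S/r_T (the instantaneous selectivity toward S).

41.1

S_{S/T} = r_S/r_T = (k₁·C_R^2·C_H)/(k₂·C_R) = (k₁/k₂)·C_R·C_H.
= (1.52×6.800^2×4.140) / (1.04×6.800) = 291.0/7.072 = 41.1.
Since the desired path is higher order in R, keeping C_R high (PFR or concentrated feed) favours S.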